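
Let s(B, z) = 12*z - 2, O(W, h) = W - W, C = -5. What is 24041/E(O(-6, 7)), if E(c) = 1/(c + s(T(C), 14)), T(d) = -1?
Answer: 3990806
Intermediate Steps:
O(W, h) = 0
s(B, z) = -2 + 12*z
E(c) = 1/(166 + c) (E(c) = 1/(c + (-2 + 12*14)) = 1/(c + (-2 + 168)) = 1/(c + 166) = 1/(166 + c))
24041/E(O(-6, 7)) = 24041/(1/(166 + 0)) = 24041/(1/166) = 24041*166 = 3990806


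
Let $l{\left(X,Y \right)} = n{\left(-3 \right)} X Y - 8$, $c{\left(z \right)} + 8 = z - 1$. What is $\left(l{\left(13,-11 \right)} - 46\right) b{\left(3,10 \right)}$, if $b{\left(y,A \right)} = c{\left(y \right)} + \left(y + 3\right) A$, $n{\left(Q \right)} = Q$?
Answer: $20250$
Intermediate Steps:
$c{\left(z \right)} = -9 + z$ ($c{\left(z \right)} = -8 + \left(z - 1\right) = -8 + \left(-1 + z\right) = -9 + z$)
$b{\left(y,A \right)} = -9 + y + A \left(3 + y\right)$ ($b{\left(y,A \right)} = \left(-9 + y\right) + \left(y + 3\right) A = \left(-9 + y\right) + \left(3 + y\right) A = \left(-9 + y\right) + A \left(3 + y\right) = -9 + y + A \left(3 + y\right)$)
$l{\left(X,Y \right)} = -8 - 3 X Y$ ($l{\left(X,Y \right)} = - 3 X Y - 8 = -8 - 3 X Y$)
$\left(l{\left(13,-11 \right)} - 46\right) b{\left(3,10 \right)} = \left(\left(-8 - 39 \left(-11\right)\right) - 46\right) \left(-9 + 3 + 3 \cdot 10 + 10 \cdot 3\right) = \left(\left(-8 + 429\right) - 46\right) \left(-9 + 3 + 30 + 30\right) = \left(421 - 46\right) 54 = 375 \cdot 54 = 20250$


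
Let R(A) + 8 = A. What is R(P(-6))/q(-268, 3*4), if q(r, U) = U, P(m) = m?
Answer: -7/6 ≈ -1.1667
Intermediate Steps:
R(A) = -8 + A
R(P(-6))/q(-268, 3*4) = (-8 - 6)/((3*4)) = -14/12 = -14*1/12 = -7/6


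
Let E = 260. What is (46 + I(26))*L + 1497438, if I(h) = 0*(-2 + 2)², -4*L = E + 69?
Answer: 2987309/2 ≈ 1.4937e+6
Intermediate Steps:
L = -329/4 (L = -(260 + 69)/4 = -¼*329 = -329/4 ≈ -82.250)
I(h) = 0 (I(h) = 0*0² = 0*0 = 0)
(46 + I(26))*L + 1497438 = (46 + 0)*(-329/4) + 1497438 = 46*(-329/4) + 1497438 = -7567/2 + 1497438 = 2987309/2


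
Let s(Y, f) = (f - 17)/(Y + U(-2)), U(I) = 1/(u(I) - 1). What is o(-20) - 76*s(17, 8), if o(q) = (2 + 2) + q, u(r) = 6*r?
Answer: 1343/55 ≈ 24.418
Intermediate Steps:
o(q) = 4 + q
U(I) = 1/(-1 + 6*I) (U(I) = 1/(6*I - 1) = 1/(-1 + 6*I))
s(Y, f) = (-17 + f)/(-1/13 + Y) (s(Y, f) = (f - 17)/(Y + 1/(-1 + 6*(-2))) = (-17 + f)/(Y + 1/(-1 - 12)) = (-17 + f)/(Y + 1/(-13)) = (-17 + f)/(Y - 1/13) = (-17 + f)/(-1/13 + Y))
o(-20) - 76*s(17, 8) = (4 - 20) - 988*(-17 + 8)/(-1 + 13*17) = -16 - 988*(-9)/(-1 + 221) = -16 - 988*(-9)/220 = -16 - 76*(-117/220) = -16 + 2223/55 = 1343/55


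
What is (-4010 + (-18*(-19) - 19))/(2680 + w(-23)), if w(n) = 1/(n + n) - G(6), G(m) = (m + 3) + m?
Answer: -56534/40863 ≈ -1.3835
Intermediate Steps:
G(m) = 3 + 2*m (G(m) = (3 + m) + m = 3 + 2*m)
w(n) = -15 + 1/(2*n) (w(n) = 1/(n + n) - (3 + 2*6) = 1/(2*n) - (3 + 12) = 1/(2*n) - 1*15 = 1/(2*n) - 15 = -15 + 1/(2*n))
(-4010 + (-18*(-19) - 19))/(2680 + w(-23)) = (-4010 + (-18*(-19) - 19))/(2680 + (-15 + (1/2)/(-23))) = (-4010 + (342 - 19))/(2680 + (-15 + (1/2)*(-1/23))) = (-4010 + 323)/(2680 + (-15 - 1/46)) = -3687/(2680 - 691/46) = -3687/122589/46 = -3687*46/122589 = -56534/40863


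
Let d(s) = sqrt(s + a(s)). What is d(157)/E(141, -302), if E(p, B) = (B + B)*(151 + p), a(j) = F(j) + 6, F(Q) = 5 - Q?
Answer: -sqrt(11)/176368 ≈ -1.8805e-5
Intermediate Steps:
a(j) = 11 - j (a(j) = (5 - j) + 6 = 11 - j)
E(p, B) = 2*B*(151 + p) (E(p, B) = (2*B)*(151 + p) = 2*B*(151 + p))
d(s) = sqrt(11) (d(s) = sqrt(s + (11 - s)) = sqrt(11))
d(157)/E(141, -302) = sqrt(11)/((2*(-302)*(151 + 141))) = sqrt(11)/((2*(-302)*292)) = sqrt(11)/(-176368) = sqrt(11)*(-1/176368) = -sqrt(11)/176368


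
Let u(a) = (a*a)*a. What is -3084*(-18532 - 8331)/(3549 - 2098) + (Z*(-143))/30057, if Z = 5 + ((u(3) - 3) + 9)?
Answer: 2490079068310/43612707 ≈ 57095.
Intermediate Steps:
u(a) = a**3 (u(a) = a**2*a = a**3)
Z = 38 (Z = 5 + ((3**3 - 3) + 9) = 5 + ((27 - 3) + 9) = 5 + (24 + 9) = 5 + 33 = 38)
-3084*(-18532 - 8331)/(3549 - 2098) + (Z*(-143))/30057 = -3084*(-18532 - 8331)/(3549 - 2098) + (38*(-143))/30057 = -3084/(1451/(-26863)) - 5434*1/30057 = -3084/(1451*(-1/26863)) - 5434/30057 = -3084/(-1451/26863) - 5434/30057 = -3084*(-26863/1451) - 5434/30057 = 82845492/1451 - 5434/30057 = 2490079068310/43612707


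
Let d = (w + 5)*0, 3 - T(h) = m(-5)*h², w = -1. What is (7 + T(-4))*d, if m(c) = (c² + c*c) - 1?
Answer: 0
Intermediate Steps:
m(c) = -1 + 2*c² (m(c) = (c² + c²) - 1 = 2*c² - 1 = -1 + 2*c²)
T(h) = 3 - 49*h² (T(h) = 3 - (-1 + 2*(-5)²)*h² = 3 - (-1 + 2*25)*h² = 3 - (-1 + 50)*h² = 3 - 49*h²)
d = 0 (d = (-1 + 5)*0 = 4*0 = 0)
(7 + T(-4))*d = (7 + (3 - 49*(-4)²))*0 = (7 + (3 - 49*16))*0 = (7 + (3 - 784))*0 = (7 - 781)*0 = -774*0 = 0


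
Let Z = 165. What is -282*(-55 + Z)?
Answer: -31020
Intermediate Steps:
-282*(-55 + Z) = -282*(-55 + 165) = -282*110 = -31020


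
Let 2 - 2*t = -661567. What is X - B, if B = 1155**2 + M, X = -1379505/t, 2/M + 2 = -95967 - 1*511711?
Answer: -89384901423900277/67003708320 ≈ -1.3340e+6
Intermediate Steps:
t = 661569/2 (t = 1 - 1/2*(-661567) = 1 + 661567/2 = 661569/2 ≈ 3.3078e+5)
M = -1/303840 (M = 2/(-2 + (-95967 - 1*511711)) = 2/(-2 + (-95967 - 511711)) = 2/(-2 - 607678) = 2/(-607680) = 2*(-1/607680) = -1/303840 ≈ -3.2912e-6)
X = -919670/220523 (X = -1379505/661569/2 = -1379505*2/661569 = -919670/220523 ≈ -4.1704)
B = 405330155999/303840 (B = 1155**2 - 1/303840 = 1334025 - 1/303840 = 405330155999/303840 ≈ 1.3340e+6)
X - B = -919670/220523 - 1*405330155999/303840 = -919670/220523 - 405330155999/303840 = -89384901423900277/67003708320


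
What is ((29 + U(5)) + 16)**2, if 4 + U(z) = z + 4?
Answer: 2500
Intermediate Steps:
U(z) = z (U(z) = -4 + (z + 4) = -4 + (4 + z) = z)
((29 + U(5)) + 16)**2 = ((29 + 5) + 16)**2 = (34 + 16)**2 = 50**2 = 2500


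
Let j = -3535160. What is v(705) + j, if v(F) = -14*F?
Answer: -3545030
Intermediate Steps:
v(705) + j = -14*705 - 3535160 = -9870 - 3535160 = -3545030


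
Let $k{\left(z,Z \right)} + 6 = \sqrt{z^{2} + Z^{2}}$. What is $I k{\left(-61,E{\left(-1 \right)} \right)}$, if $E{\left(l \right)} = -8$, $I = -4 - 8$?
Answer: $72 - 12 \sqrt{3785} \approx -666.27$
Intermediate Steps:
$I = -12$ ($I = -4 - 8 = -12$)
$k{\left(z,Z \right)} = -6 + \sqrt{Z^{2} + z^{2}}$ ($k{\left(z,Z \right)} = -6 + \sqrt{z^{2} + Z^{2}} = -6 + \sqrt{Z^{2} + z^{2}}$)
$I k{\left(-61,E{\left(-1 \right)} \right)} = - 12 \left(-6 + \sqrt{\left(-8\right)^{2} + \left(-61\right)^{2}}\right) = - 12 \left(-6 + \sqrt{64 + 3721}\right) = - 12 \left(-6 + \sqrt{3785}\right) = 72 - 12 \sqrt{3785}$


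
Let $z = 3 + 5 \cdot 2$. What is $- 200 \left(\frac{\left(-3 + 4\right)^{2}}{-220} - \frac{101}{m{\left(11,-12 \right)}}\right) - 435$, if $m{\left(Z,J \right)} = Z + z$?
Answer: $\frac{13450}{33} \approx 407.58$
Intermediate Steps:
$z = 13$ ($z = 3 + 10 = 13$)
$m{\left(Z,J \right)} = 13 + Z$ ($m{\left(Z,J \right)} = Z + 13 = 13 + Z$)
$- 200 \left(\frac{\left(-3 + 4\right)^{2}}{-220} - \frac{101}{m{\left(11,-12 \right)}}\right) - 435 = - 200 \left(\frac{\left(-3 + 4\right)^{2}}{-220} - \frac{101}{13 + 11}\right) - 435 = - 200 \left(1^{2} \left(- \frac{1}{220}\right) - \frac{101}{24}\right) - 435 = - 200 \left(1 \left(- \frac{1}{220}\right) - \frac{101}{24}\right) - 435 = - 200 \left(- \frac{1}{220} - \frac{101}{24}\right) - 435 = \left(-200\right) \left(- \frac{5561}{1320}\right) - 435 = \frac{27805}{33} - 435 = \frac{13450}{33}$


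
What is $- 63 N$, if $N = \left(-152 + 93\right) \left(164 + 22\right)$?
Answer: $691362$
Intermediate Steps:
$N = -10974$ ($N = \left(-59\right) 186 = -10974$)
$- 63 N = \left(-63\right) \left(-10974\right) = 691362$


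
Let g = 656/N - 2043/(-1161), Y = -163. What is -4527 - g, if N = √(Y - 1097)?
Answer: -584210/129 + 328*I*√35/105 ≈ -4528.8 + 18.481*I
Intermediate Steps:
N = 6*I*√35 (N = √(-163 - 1097) = √(-1260) = 6*I*√35 ≈ 35.496*I)
g = 227/129 - 328*I*√35/105 (g = 656/((6*I*√35)) - 2043/(-1161) = 656*(-I*√35/210) - 2043*(-1/1161) = -328*I*√35/105 + 227/129 = 227/129 - 328*I*√35/105 ≈ 1.7597 - 18.481*I)
-4527 - g = -4527 - (227/129 - 328*I*√35/105) = -4527 + (-227/129 + 328*I*√35/105) = -584210/129 + 328*I*√35/105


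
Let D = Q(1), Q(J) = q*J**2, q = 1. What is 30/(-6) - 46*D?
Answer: -51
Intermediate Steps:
Q(J) = J**2 (Q(J) = 1*J**2 = J**2)
D = 1 (D = 1**2 = 1)
30/(-6) - 46*D = 30/(-6) - 46*1 = 30*(-1/6) - 46 = -5 - 46 = -51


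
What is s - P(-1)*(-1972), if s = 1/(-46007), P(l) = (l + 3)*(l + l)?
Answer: -362903217/46007 ≈ -7888.0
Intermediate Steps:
P(l) = 2*l*(3 + l) (P(l) = (3 + l)*(2*l) = 2*l*(3 + l))
s = -1/46007 ≈ -2.1736e-5
s - P(-1)*(-1972) = -1/46007 - 2*(-1)*(3 - 1)*(-1972) = -1/46007 - 2*(-1)*2*(-1972) = -1/46007 - (-4)*(-1972) = -1/46007 - 1*7888 = -1/46007 - 7888 = -362903217/46007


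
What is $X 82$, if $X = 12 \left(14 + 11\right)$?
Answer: $24600$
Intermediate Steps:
$X = 300$ ($X = 12 \cdot 25 = 300$)
$X 82 = 300 \cdot 82 = 24600$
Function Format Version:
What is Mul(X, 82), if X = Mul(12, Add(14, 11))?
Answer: 24600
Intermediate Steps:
X = 300 (X = Mul(12, 25) = 300)
Mul(X, 82) = Mul(300, 82) = 24600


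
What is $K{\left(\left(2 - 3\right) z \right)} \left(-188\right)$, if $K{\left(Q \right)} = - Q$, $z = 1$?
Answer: $-188$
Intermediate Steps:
$K{\left(\left(2 - 3\right) z \right)} \left(-188\right) = - \left(2 - 3\right) 1 \left(-188\right) = - \left(-1\right) 1 \left(-188\right) = \left(-1\right) \left(-1\right) \left(-188\right) = 1 \left(-188\right) = -188$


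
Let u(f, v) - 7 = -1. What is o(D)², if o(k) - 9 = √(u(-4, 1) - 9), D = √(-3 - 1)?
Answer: (9 + I*√3)² ≈ 78.0 + 31.177*I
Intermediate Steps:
u(f, v) = 6 (u(f, v) = 7 - 1 = 6)
D = 2*I (D = √(-4) = 2*I ≈ 2.0*I)
o(k) = 9 + I*√3 (o(k) = 9 + √(6 - 9) = 9 + √(-3) = 9 + I*√3)
o(D)² = (9 + I*√3)²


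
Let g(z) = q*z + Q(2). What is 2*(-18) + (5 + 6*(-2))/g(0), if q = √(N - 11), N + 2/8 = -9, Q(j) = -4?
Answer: -137/4 ≈ -34.250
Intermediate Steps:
N = -37/4 (N = -¼ - 9 = -37/4 ≈ -9.2500)
q = 9*I/2 (q = √(-37/4 - 11) = √(-81/4) = 9*I/2 ≈ 4.5*I)
g(z) = -4 + 9*I*z/2 (g(z) = (9*I/2)*z - 4 = 9*I*z/2 - 4 = -4 + 9*I*z/2)
2*(-18) + (5 + 6*(-2))/g(0) = 2*(-18) + (5 + 6*(-2))/(-4 + (9/2)*I*0) = -36 + (5 - 12)/(-4 + 0) = -36 - 7/(-4) = -36 - 7*(-¼) = -36 + 7/4 = -137/4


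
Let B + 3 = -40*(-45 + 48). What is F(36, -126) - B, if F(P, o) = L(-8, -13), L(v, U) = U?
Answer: 110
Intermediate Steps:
F(P, o) = -13
B = -123 (B = -3 - 40*(-45 + 48) = -3 - 40*3 = -3 - 120 = -123)
F(36, -126) - B = -13 - 1*(-123) = -13 + 123 = 110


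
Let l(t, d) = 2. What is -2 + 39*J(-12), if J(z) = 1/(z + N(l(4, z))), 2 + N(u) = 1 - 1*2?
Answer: -23/5 ≈ -4.6000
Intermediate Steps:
N(u) = -3 (N(u) = -2 + (1 - 1*2) = -2 + (1 - 2) = -2 - 1 = -3)
J(z) = 1/(-3 + z) (J(z) = 1/(z - 3) = 1/(-3 + z))
-2 + 39*J(-12) = -2 + 39/(-3 - 12) = -2 + 39/(-15) = -2 + 39*(-1/15) = -2 - 13/5 = -23/5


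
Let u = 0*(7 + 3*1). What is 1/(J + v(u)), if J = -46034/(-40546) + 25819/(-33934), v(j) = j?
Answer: 36207578/13559489 ≈ 2.6703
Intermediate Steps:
u = 0 (u = 0*(7 + 3) = 0*10 = 0)
J = 13559489/36207578 (J = -46034*(-1/40546) + 25819*(-1/33934) = 23017/20273 - 25819/33934 = 13559489/36207578 ≈ 0.37449)
1/(J + v(u)) = 1/(13559489/36207578 + 0) = 1/(13559489/36207578) = 36207578/13559489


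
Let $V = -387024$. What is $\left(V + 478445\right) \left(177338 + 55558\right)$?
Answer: $21291585216$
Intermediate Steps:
$\left(V + 478445\right) \left(177338 + 55558\right) = \left(-387024 + 478445\right) \left(177338 + 55558\right) = 91421 \cdot 232896 = 21291585216$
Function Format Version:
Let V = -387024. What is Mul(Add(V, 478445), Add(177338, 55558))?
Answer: 21291585216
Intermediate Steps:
Mul(Add(V, 478445), Add(177338, 55558)) = Mul(Add(-387024, 478445), Add(177338, 55558)) = Mul(91421, 232896) = 21291585216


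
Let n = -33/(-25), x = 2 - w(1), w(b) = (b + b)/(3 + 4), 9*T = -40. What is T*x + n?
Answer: -3307/525 ≈ -6.2990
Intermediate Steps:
T = -40/9 (T = (⅑)*(-40) = -40/9 ≈ -4.4444)
w(b) = 2*b/7 (w(b) = (2*b)/7 = (2*b)*(⅐) = 2*b/7)
x = 12/7 (x = 2 - 2/7 = 12/7 ≈ 1.7143)
n = 33/25 (n = -33*(-1/25) = 33/25 ≈ 1.3200)
T*x + n = -40/9*12/7 + 33/25 = -160/21 + 33/25 = -3307/525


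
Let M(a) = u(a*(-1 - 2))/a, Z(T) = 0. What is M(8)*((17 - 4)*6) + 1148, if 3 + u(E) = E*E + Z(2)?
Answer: 26939/4 ≈ 6734.8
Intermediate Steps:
u(E) = -3 + E² (u(E) = -3 + (E*E + 0) = -3 + (E² + 0) = -3 + E²)
M(a) = (-3 + 9*a²)/a (M(a) = (-3 + (a*(-1 - 2))²)/a = (-3 + (a*(-3))²)/a = (-3 + (-3*a)²)/a = (-3 + 9*a²)/a)
M(8)*((17 - 4)*6) + 1148 = (-3/8 + 9*8)*((17 - 4)*6) + 1148 = (-3*⅛ + 72)*(13*6) + 1148 = (-3/8 + 72)*78 + 1148 = (573/8)*78 + 1148 = 22347/4 + 1148 = 26939/4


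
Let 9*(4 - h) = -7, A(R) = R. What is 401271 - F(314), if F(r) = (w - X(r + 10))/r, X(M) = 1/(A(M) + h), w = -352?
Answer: 372832360723/929126 ≈ 4.0127e+5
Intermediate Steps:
h = 43/9 (h = 4 - 1/9*(-7) = 4 + 7/9 = 43/9 ≈ 4.7778)
X(M) = 1/(43/9 + M) (X(M) = 1/(M + 43/9) = 1/(43/9 + M))
F(r) = (-352 - 9/(133 + 9*r))/r (F(r) = (-352 - 9/(43 + 9*(r + 10)))/r = (-352 - 9/(43 + 9*(10 + r)))/r = (-352 - 9/(43 + (90 + 9*r)))/r = (-352 - 9/(133 + 9*r))/r)
401271 - F(314) = 401271 - (-46825 - 3168*314)/(314*(133 + 9*314)) = 401271 - (-46825 - 994752)/(314*(133 + 2826)) = 401271 - (-1041577)/(314*2959) = 401271 - 1*(-1041577/929126) = 401271 + 1041577/929126 = 372832360723/929126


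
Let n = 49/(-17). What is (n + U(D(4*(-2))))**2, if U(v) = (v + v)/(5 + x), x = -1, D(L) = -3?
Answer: 22201/1156 ≈ 19.205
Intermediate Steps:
n = -49/17 (n = 49*(-1/17) = -49/17 ≈ -2.8824)
U(v) = v/2 (U(v) = (v + v)/(5 - 1) = (2*v)/4 = (2*v)*(1/4) = v/2)
(n + U(D(4*(-2))))**2 = (-49/17 + (1/2)*(-3))**2 = (-49/17 - 3/2)**2 = (-149/34)**2 = 22201/1156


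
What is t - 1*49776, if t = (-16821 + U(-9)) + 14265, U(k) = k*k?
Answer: -52251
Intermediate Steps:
U(k) = k²
t = -2475 (t = (-16821 + (-9)²) + 14265 = (-16821 + 81) + 14265 = -16740 + 14265 = -2475)
t - 1*49776 = -2475 - 1*49776 = -2475 - 49776 = -52251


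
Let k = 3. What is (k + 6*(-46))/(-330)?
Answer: 91/110 ≈ 0.82727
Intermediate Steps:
(k + 6*(-46))/(-330) = (3 + 6*(-46))/(-330) = (3 - 276)*(-1/330) = -273*(-1/330) = 91/110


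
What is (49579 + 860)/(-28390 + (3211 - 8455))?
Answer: -50439/33634 ≈ -1.4996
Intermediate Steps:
(49579 + 860)/(-28390 + (3211 - 8455)) = 50439/(-28390 - 5244) = 50439/(-33634) = 50439*(-1/33634) = -50439/33634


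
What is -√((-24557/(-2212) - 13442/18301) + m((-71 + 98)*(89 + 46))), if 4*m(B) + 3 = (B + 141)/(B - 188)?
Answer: -√12107082911163881647209/34986406021 ≈ -3.1450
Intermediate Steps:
m(B) = -¾ + (141 + B)/(4*(-188 + B)) (m(B) = -¾ + ((B + 141)/(B - 188))/4 = -¾ + ((141 + B)/(-188 + B))/4 = -¾ + (141 + B)/(4*(-188 + B)))
-√((-24557/(-2212) - 13442/18301) + m((-71 + 98)*(89 + 46))) = -√((-24557/(-2212) - 13442/18301) + (705 - 2*(-71 + 98)*(89 + 46))/(4*(-188 + (-71 + 98)*(89 + 46)))) = -√((-24557*(-1/2212) - 13442*1/18301) + (705 - 54*135)/(4*(-188 + 27*135))) = -√((24557/2212 - 13442/18301) + (705 - 2*3645)/(4*(-188 + 3645))) = -√(419683953/40481812 + (¼)*(705 - 7290)/3457) = -√(419683953/40481812 + (¼)*(1/3457)*(-6585)) = -√(419683953/40481812 - 6585/13828) = -√(346051060629/34986406021) = -√12107082911163881647209/34986406021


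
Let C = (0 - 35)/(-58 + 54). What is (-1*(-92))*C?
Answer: 805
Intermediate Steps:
C = 35/4 (C = -35/(-4) = -35*(-¼) = 35/4 ≈ 8.7500)
(-1*(-92))*C = -1*(-92)*(35/4) = 92*(35/4) = 805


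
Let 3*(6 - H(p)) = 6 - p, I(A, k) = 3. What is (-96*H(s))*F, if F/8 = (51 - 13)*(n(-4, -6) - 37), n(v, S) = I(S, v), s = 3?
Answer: 4961280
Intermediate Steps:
n(v, S) = 3
H(p) = 4 + p/3 (H(p) = 6 - (6 - p)/3 = 6 + (-2 + p/3) = 4 + p/3)
F = -10336 (F = 8*((51 - 13)*(3 - 37)) = 8*(38*(-34)) = 8*(-1292) = -10336)
(-96*H(s))*F = -96*(4 + (⅓)*3)*(-10336) = -96*(4 + 1)*(-10336) = -96*5*(-10336) = -480*(-10336) = 4961280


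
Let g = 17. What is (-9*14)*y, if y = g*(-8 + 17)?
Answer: -19278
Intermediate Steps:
y = 153 (y = 17*(-8 + 17) = 17*9 = 153)
(-9*14)*y = -9*14*153 = -126*153 = -19278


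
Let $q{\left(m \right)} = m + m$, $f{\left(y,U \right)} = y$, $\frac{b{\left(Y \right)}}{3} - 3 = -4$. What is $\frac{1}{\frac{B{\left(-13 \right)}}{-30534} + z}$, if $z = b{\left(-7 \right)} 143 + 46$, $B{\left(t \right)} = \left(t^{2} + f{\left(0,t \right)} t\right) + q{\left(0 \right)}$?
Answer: $- \frac{30534}{11694691} \approx -0.0026109$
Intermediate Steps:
$b{\left(Y \right)} = -3$ ($b{\left(Y \right)} = 9 + 3 \left(-4\right) = 9 - 12 = -3$)
$q{\left(m \right)} = 2 m$
$B{\left(t \right)} = t^{2}$ ($B{\left(t \right)} = \left(t^{2} + 0 t\right) + 2 \cdot 0 = \left(t^{2} + 0\right) + 0 = t^{2} + 0 = t^{2}$)
$z = -383$ ($z = \left(-3\right) 143 + 46 = -429 + 46 = -383$)
$\frac{1}{\frac{B{\left(-13 \right)}}{-30534} + z} = \frac{1}{\frac{\left(-13\right)^{2}}{-30534} - 383} = \frac{1}{169 \left(- \frac{1}{30534}\right) - 383} = \frac{1}{- \frac{169}{30534} - 383} = \frac{1}{- \frac{11694691}{30534}} = - \frac{30534}{11694691}$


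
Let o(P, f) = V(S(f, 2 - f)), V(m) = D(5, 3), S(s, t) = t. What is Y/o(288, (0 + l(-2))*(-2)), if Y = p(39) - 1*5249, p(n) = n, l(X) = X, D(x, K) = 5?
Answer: -1042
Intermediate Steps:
V(m) = 5
o(P, f) = 5
Y = -5210 (Y = 39 - 1*5249 = 39 - 5249 = -5210)
Y/o(288, (0 + l(-2))*(-2)) = -5210/5 = -5210*⅕ = -1042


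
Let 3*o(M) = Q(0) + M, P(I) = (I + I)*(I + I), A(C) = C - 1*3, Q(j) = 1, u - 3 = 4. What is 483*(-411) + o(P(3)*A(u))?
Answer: -595394/3 ≈ -1.9846e+5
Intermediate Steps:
u = 7 (u = 3 + 4 = 7)
A(C) = -3 + C (A(C) = C - 3 = -3 + C)
P(I) = 4*I² (P(I) = (2*I)*(2*I) = 4*I²)
o(M) = ⅓ + M/3 (o(M) = (1 + M)/3 = ⅓ + M/3)
483*(-411) + o(P(3)*A(u)) = 483*(-411) + (⅓ + ((4*3²)*(-3 + 7))/3) = -198513 + (⅓ + ((4*9)*4)/3) = -198513 + (⅓ + (36*4)/3) = -198513 + (⅓ + (⅓)*144) = -198513 + (⅓ + 48) = -198513 + 145/3 = -595394/3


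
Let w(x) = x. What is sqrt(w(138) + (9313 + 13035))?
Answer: sqrt(22486) ≈ 149.95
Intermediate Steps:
sqrt(w(138) + (9313 + 13035)) = sqrt(138 + (9313 + 13035)) = sqrt(138 + 22348) = sqrt(22486)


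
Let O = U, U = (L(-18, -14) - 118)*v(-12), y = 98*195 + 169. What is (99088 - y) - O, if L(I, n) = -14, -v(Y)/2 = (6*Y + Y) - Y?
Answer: 98817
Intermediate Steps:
v(Y) = -12*Y (v(Y) = -2*((6*Y + Y) - Y) = -2*(7*Y - Y) = -12*Y)
y = 19279 (y = 19110 + 169 = 19279)
U = -19008 (U = (-14 - 118)*(-12*(-12)) = -132*144 = -19008)
O = -19008
(99088 - y) - O = (99088 - 1*19279) - 1*(-19008) = (99088 - 19279) + 19008 = 79809 + 19008 = 98817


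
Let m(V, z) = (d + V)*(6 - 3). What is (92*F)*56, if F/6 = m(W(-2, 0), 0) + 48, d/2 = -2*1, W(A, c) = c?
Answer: 1112832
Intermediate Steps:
d = -4 (d = 2*(-2*1) = 2*(-2) = -4)
m(V, z) = -12 + 3*V (m(V, z) = (-4 + V)*(6 - 3) = (-4 + V)*3 = -12 + 3*V)
F = 216 (F = 6*((-12 + 3*0) + 48) = 6*((-12 + 0) + 48) = 6*(-12 + 48) = 6*36 = 216)
(92*F)*56 = (92*216)*56 = 19872*56 = 1112832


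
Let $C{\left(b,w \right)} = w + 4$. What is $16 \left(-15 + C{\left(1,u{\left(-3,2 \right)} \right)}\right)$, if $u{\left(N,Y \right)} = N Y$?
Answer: $-272$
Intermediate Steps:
$C{\left(b,w \right)} = 4 + w$
$16 \left(-15 + C{\left(1,u{\left(-3,2 \right)} \right)}\right) = 16 \left(-15 + \left(4 - 6\right)\right) = 16 \left(-15 - 2\right) = 16 \left(-17\right) = -272$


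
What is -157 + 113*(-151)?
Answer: -17220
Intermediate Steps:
-157 + 113*(-151) = -157 - 17063 = -17220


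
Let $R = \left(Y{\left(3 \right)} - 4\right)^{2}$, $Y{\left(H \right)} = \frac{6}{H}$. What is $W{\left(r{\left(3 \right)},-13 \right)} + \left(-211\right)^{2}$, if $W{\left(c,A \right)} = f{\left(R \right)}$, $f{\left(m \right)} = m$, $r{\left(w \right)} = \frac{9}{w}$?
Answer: $44525$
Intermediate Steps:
$R = 4$ ($R = \left(\frac{6}{3} - 4\right)^{2} = \left(6 \cdot \frac{1}{3} - 4\right)^{2} = \left(2 - 4\right)^{2} = \left(-2\right)^{2} = 4$)
$W{\left(c,A \right)} = 4$
$W{\left(r{\left(3 \right)},-13 \right)} + \left(-211\right)^{2} = 4 + \left(-211\right)^{2} = 4 + 44521 = 44525$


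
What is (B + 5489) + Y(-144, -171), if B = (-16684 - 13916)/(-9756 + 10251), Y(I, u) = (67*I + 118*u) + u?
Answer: -270268/11 ≈ -24570.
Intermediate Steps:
Y(I, u) = 67*I + 119*u
B = -680/11 (B = -30600/495 = -30600*1/495 = -680/11 ≈ -61.818)
(B + 5489) + Y(-144, -171) = (-680/11 + 5489) + (67*(-144) + 119*(-171)) = 59699/11 + (-9648 - 20349) = 59699/11 - 29997 = -270268/11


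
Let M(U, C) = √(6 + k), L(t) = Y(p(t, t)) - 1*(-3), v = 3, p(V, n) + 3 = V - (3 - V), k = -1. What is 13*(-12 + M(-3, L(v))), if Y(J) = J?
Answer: -156 + 13*√5 ≈ -126.93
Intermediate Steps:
p(V, n) = -6 + 2*V (p(V, n) = -3 + (V - (3 - V)) = -3 + (V + (-3 + V)) = -3 + (-3 + 2*V) = -6 + 2*V)
L(t) = -3 + 2*t (L(t) = (-6 + 2*t) - 1*(-3) = (-6 + 2*t) + 3 = -3 + 2*t)
M(U, C) = √5 (M(U, C) = √(6 - 1) = √5)
13*(-12 + M(-3, L(v))) = 13*(-12 + √5) = -156 + 13*√5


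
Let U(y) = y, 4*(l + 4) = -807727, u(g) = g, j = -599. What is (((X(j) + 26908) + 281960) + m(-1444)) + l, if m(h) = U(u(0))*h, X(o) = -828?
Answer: 424417/4 ≈ 1.0610e+5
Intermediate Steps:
l = -807743/4 (l = -4 + (¼)*(-807727) = -4 - 807727/4 = -807743/4 ≈ -2.0194e+5)
m(h) = 0 (m(h) = 0*h = 0)
(((X(j) + 26908) + 281960) + m(-1444)) + l = (((-828 + 26908) + 281960) + 0) - 807743/4 = ((26080 + 281960) + 0) - 807743/4 = (308040 + 0) - 807743/4 = 308040 - 807743/4 = 424417/4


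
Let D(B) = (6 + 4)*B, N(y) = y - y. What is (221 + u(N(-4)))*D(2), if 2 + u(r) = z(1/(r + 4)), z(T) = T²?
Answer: 17525/4 ≈ 4381.3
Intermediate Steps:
N(y) = 0
u(r) = -2 + (4 + r)⁻² (u(r) = -2 + (1/(r + 4))² = -2 + (1/(4 + r))² = -2 + (4 + r)⁻²)
D(B) = 10*B
(221 + u(N(-4)))*D(2) = (221 + (-2 + (4 + 0)⁻²))*(10*2) = (221 + (-2 + 4⁻²))*20 = (221 + (-2 + 1/16))*20 = (221 - 31/16)*20 = (3505/16)*20 = 17525/4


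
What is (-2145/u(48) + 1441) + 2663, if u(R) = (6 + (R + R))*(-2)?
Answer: 279787/68 ≈ 4114.5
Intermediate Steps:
u(R) = -12 - 4*R (u(R) = (6 + 2*R)*(-2) = -12 - 4*R)
(-2145/u(48) + 1441) + 2663 = (-2145/(-12 - 4*48) + 1441) + 2663 = (-2145/(-12 - 192) + 1441) + 2663 = (-2145/(-204) + 1441) + 2663 = (-2145*(-1/204) + 1441) + 2663 = (715/68 + 1441) + 2663 = 98703/68 + 2663 = 279787/68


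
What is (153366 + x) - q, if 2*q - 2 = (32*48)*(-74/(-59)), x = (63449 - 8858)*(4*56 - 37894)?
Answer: -121321143527/59 ≈ -2.0563e+9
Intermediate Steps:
x = -2056442970 (x = 54591*(224 - 37894) = 54591*(-37670) = -2056442970)
q = 56891/59 (q = 1 + ((32*48)*(-74/(-59)))/2 = 1 + (1536*(-74*(-1/59)))/2 = 1 + (1536*(74/59))/2 = 1 + (½)*(113664/59) = 1 + 56832/59 = 56891/59 ≈ 964.25)
(153366 + x) - q = (153366 - 2056442970) - 1*56891/59 = -2056289604 - 56891/59 = -121321143527/59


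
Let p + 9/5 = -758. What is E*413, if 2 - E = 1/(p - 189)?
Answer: 3920609/4744 ≈ 826.44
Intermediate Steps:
p = -3799/5 (p = -9/5 - 758 = -3799/5 ≈ -759.80)
E = 9493/4744 (E = 2 - 1/(-3799/5 - 189) = 2 - 1/(-4744/5) = 2 - 1*(-5/4744) = 2 + 5/4744 = 9493/4744 ≈ 2.0011)
E*413 = (9493/4744)*413 = 3920609/4744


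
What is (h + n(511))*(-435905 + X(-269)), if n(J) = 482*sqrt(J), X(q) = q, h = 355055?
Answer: -154865759570 - 210235868*sqrt(511) ≈ -1.5962e+11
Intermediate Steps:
(h + n(511))*(-435905 + X(-269)) = (355055 + 482*sqrt(511))*(-435905 - 269) = (355055 + 482*sqrt(511))*(-436174) = -154865759570 - 210235868*sqrt(511)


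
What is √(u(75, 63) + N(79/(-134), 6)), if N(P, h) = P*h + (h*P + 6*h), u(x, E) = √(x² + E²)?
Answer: √(129846 + 13467*√1066)/67 ≈ 11.264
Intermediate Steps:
u(x, E) = √(E² + x²)
N(P, h) = 6*h + 2*P*h (N(P, h) = P*h + (P*h + 6*h) = P*h + (6*h + P*h) = 6*h + 2*P*h)
√(u(75, 63) + N(79/(-134), 6)) = √(√(63² + 75²) + 2*6*(3 + 79/(-134))) = √(√(3969 + 5625) + 2*6*(3 + 79*(-1/134))) = √(√9594 + 2*6*(3 - 79/134)) = √(3*√1066 + 2*6*(323/134)) = √(3*√1066 + 1938/67) = √(1938/67 + 3*√1066)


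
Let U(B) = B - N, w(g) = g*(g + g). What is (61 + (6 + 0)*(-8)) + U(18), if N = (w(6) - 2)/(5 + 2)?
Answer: 21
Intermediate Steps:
w(g) = 2*g**2 (w(g) = g*(2*g) = 2*g**2)
N = 10 (N = (2*6**2 - 2)/(5 + 2) = (2*36 - 2)/7 = (72 - 2)*(1/7) = 70*(1/7) = 10)
U(B) = -10 + B (U(B) = B - 1*10 = B - 10 = -10 + B)
(61 + (6 + 0)*(-8)) + U(18) = (61 + (6 + 0)*(-8)) + (-10 + 18) = (61 + 6*(-8)) + 8 = (61 - 48) + 8 = 13 + 8 = 21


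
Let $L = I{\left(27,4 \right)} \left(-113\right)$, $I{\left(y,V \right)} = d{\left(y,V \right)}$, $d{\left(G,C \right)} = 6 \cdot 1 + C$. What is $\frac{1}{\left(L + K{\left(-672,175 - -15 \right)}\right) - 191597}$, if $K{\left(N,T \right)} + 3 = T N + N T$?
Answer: $- \frac{1}{448090} \approx -2.2317 \cdot 10^{-6}$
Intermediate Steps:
$d{\left(G,C \right)} = 6 + C$
$I{\left(y,V \right)} = 6 + V$
$L = -1130$ ($L = \left(6 + 4\right) \left(-113\right) = 10 \left(-113\right) = -1130$)
$K{\left(N,T \right)} = -3 + 2 N T$ ($K{\left(N,T \right)} = -3 + \left(T N + N T\right) = -3 + \left(N T + N T\right) = -3 + 2 N T$)
$\frac{1}{\left(L + K{\left(-672,175 - -15 \right)}\right) - 191597} = \frac{1}{\left(-1130 + \left(-3 + 2 \left(-672\right) \left(175 - -15\right)\right)\right) - 191597} = \frac{1}{\left(-1130 + \left(-3 + 2 \left(-672\right) \left(175 + 15\right)\right)\right) - 191597} = \frac{1}{\left(-1130 + \left(-3 + 2 \left(-672\right) 190\right)\right) - 191597} = \frac{1}{\left(-1130 - 255363\right) - 191597} = \frac{1}{-256493 - 191597} = \frac{1}{-448090} = - \frac{1}{448090}$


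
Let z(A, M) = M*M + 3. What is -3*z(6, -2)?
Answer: -21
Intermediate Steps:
z(A, M) = 3 + M² (z(A, M) = M² + 3 = 3 + M²)
-3*z(6, -2) = -3*(3 + (-2)²) = -3*(3 + 4) = -3*7 = -21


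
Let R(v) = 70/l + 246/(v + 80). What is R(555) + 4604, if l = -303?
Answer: 885862708/192405 ≈ 4604.2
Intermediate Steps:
R(v) = -70/303 + 246/(80 + v) (R(v) = 70/(-303) + 246/(v + 80) = 70*(-1/303) + 246/(80 + v) = -70/303 + 246/(80 + v))
R(555) + 4604 = 2*(34469 - 35*555)/(303*(80 + 555)) + 4604 = (2/303)*(34469 - 19425)/635 + 4604 = (2/303)*(1/635)*15044 + 4604 = 30088/192405 + 4604 = 885862708/192405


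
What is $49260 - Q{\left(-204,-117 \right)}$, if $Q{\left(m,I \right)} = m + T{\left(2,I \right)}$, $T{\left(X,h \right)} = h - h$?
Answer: $49464$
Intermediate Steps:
$T{\left(X,h \right)} = 0$
$Q{\left(m,I \right)} = m$ ($Q{\left(m,I \right)} = m + 0 = m$)
$49260 - Q{\left(-204,-117 \right)} = 49260 - -204 = 49260 + 204 = 49464$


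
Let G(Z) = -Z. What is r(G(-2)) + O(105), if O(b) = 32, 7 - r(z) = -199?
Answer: 238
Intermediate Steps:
r(z) = 206 (r(z) = 7 - 1*(-199) = 7 + 199 = 206)
r(G(-2)) + O(105) = 206 + 32 = 238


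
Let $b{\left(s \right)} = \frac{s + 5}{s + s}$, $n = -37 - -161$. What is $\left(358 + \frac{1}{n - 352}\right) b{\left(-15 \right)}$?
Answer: $\frac{81623}{684} \approx 119.33$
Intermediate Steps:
$n = 124$ ($n = -37 + 161 = 124$)
$b{\left(s \right)} = \frac{5 + s}{2 s}$
$\left(358 + \frac{1}{n - 352}\right) b{\left(-15 \right)} = \left(358 + \frac{1}{124 - 352}\right) \frac{5 - 15}{2 \left(-15\right)} = \left(358 + \frac{1}{-228}\right) \frac{1}{2} \left(- \frac{1}{15}\right) \left(-10\right) = \left(358 - \frac{1}{228}\right) \frac{1}{3} = \frac{81623}{228} \cdot \frac{1}{3} = \frac{81623}{684}$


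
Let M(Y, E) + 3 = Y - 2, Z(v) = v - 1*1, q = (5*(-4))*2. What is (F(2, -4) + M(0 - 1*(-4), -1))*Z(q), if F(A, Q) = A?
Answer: -41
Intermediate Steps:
q = -40 (q = -20*2 = -40)
Z(v) = -1 + v (Z(v) = v - 1 = -1 + v)
M(Y, E) = -5 + Y (M(Y, E) = -3 + (Y - 2) = -3 + (-2 + Y) = -5 + Y)
(F(2, -4) + M(0 - 1*(-4), -1))*Z(q) = (2 + (-5 + (0 - 1*(-4))))*(-1 - 40) = (2 + (-5 + (0 + 4)))*(-41) = (2 + (-5 + 4))*(-41) = (2 - 1)*(-41) = 1*(-41) = -41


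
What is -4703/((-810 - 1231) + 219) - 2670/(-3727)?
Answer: 22392821/6790594 ≈ 3.2976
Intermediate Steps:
-4703/((-810 - 1231) + 219) - 2670/(-3727) = -4703/(-2041 + 219) - 2670*(-1/3727) = -4703/(-1822) + 2670/3727 = -4703*(-1/1822) + 2670/3727 = 4703/1822 + 2670/3727 = 22392821/6790594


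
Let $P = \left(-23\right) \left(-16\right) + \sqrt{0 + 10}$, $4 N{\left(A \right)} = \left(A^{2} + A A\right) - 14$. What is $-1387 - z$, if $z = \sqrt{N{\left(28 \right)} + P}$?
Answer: $-1387 - \frac{\sqrt{3026 + 4 \sqrt{10}}}{2} \approx -1414.6$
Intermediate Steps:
$N{\left(A \right)} = - \frac{7}{2} + \frac{A^{2}}{2}$ ($N{\left(A \right)} = \frac{\left(A^{2} + A A\right) - 14}{4} = \frac{\left(A^{2} + A^{2}\right) - 14}{4} = \frac{2 A^{2} - 14}{4} = \frac{-14 + 2 A^{2}}{4} = - \frac{7}{2} + \frac{A^{2}}{2}$)
$P = 368 + \sqrt{10} \approx 371.16$
$z = \sqrt{\frac{1513}{2} + \sqrt{10}}$ ($z = \sqrt{\left(- \frac{7}{2} + \frac{28^{2}}{2}\right) + \left(368 + \sqrt{10}\right)} = \sqrt{\left(- \frac{7}{2} + \frac{1}{2} \cdot 784\right) + \left(368 + \sqrt{10}\right)} = \sqrt{\left(- \frac{7}{2} + 392\right) + \left(368 + \sqrt{10}\right)} = \sqrt{\frac{777}{2} + \left(368 + \sqrt{10}\right)} = \sqrt{\frac{1513}{2} + \sqrt{10}} \approx 27.562$)
$-1387 - z = -1387 - \frac{\sqrt{3026 + 4 \sqrt{10}}}{2}$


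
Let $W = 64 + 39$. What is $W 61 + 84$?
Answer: $6367$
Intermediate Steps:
$W = 103$
$W 61 + 84 = 103 \cdot 61 + 84 = 6283 + 84 = 6367$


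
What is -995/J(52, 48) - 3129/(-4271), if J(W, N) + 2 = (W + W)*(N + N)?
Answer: 26984033/42633122 ≈ 0.63294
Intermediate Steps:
J(W, N) = -2 + 4*N*W (J(W, N) = -2 + (W + W)*(N + N) = -2 + (2*W)*(2*N) = -2 + 4*N*W)
-995/J(52, 48) - 3129/(-4271) = -995/(-2 + 4*48*52) - 3129/(-4271) = -995/(-2 + 9984) - 3129*(-1/4271) = -995/9982 + 3129/4271 = 26984033/42633122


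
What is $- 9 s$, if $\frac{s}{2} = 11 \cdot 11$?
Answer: $-2178$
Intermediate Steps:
$s = 242$ ($s = 2 \cdot 11 \cdot 11 = 2 \cdot 121 = 242$)
$- 9 s = \left(-9\right) 242 = -2178$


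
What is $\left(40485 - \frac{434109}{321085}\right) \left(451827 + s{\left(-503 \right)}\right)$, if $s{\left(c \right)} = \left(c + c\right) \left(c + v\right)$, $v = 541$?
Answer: $\frac{5376246060485484}{321085} \approx 1.6744 \cdot 10^{10}$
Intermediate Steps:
$s{\left(c \right)} = 2 c \left(541 + c\right)$ ($s{\left(c \right)} = \left(c + c\right) \left(c + 541\right) = 2 c \left(541 + c\right)$)
$\left(40485 - \frac{434109}{321085}\right) \left(451827 + s{\left(-503 \right)}\right) = \left(40485 - \frac{434109}{321085}\right) \left(451827 + 2 \left(-503\right) \left(541 - 503\right)\right) = \left(40485 - \frac{434109}{321085}\right) \left(451827 + 2 \left(-503\right) 38\right) = \left(40485 - \frac{434109}{321085}\right) \left(451827 - 38228\right) = \frac{12998692116}{321085} \cdot 413599 = \frac{5376246060485484}{321085}$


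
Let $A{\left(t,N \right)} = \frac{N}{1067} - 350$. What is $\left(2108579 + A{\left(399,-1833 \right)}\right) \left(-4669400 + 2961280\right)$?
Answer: $- \frac{3842379232501200}{1067} \approx -3.6011 \cdot 10^{12}$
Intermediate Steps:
$A{\left(t,N \right)} = -350 + \frac{N}{1067}$ ($A{\left(t,N \right)} = N \frac{1}{1067} - 350 = \frac{N}{1067} - 350 = -350 + \frac{N}{1067}$)
$\left(2108579 + A{\left(399,-1833 \right)}\right) \left(-4669400 + 2961280\right) = \left(2108579 + \left(-350 + \frac{1}{1067} \left(-1833\right)\right)\right) \left(-4669400 + 2961280\right) = \left(2108579 - \frac{375283}{1067}\right) \left(-1708120\right) = \frac{2249478510}{1067} \left(-1708120\right) = - \frac{3842379232501200}{1067}$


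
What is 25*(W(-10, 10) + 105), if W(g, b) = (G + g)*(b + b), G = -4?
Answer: -4375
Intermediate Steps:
W(g, b) = 2*b*(-4 + g) (W(g, b) = (-4 + g)*(b + b) = (-4 + g)*(2*b) = 2*b*(-4 + g))
25*(W(-10, 10) + 105) = 25*(2*10*(-4 - 10) + 105) = 25*(2*10*(-14) + 105) = 25*(-280 + 105) = 25*(-175) = -4375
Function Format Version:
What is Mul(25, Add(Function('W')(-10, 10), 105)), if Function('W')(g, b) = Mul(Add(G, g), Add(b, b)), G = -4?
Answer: -4375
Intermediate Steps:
Function('W')(g, b) = Mul(2, b, Add(-4, g)) (Function('W')(g, b) = Mul(Add(-4, g), Add(b, b)) = Mul(Add(-4, g), Mul(2, b)) = Mul(2, b, Add(-4, g)))
Mul(25, Add(Function('W')(-10, 10), 105)) = Mul(25, Add(Mul(2, 10, Add(-4, -10)), 105)) = Mul(25, Add(Mul(2, 10, -14), 105)) = Mul(25, Add(-280, 105)) = Mul(25, -175) = -4375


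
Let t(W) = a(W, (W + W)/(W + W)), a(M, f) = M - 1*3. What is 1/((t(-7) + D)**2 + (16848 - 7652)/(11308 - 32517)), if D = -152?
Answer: 21209/556599800 ≈ 3.8105e-5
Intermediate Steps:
a(M, f) = -3 + M (a(M, f) = M - 3 = -3 + M)
t(W) = -3 + W
1/((t(-7) + D)**2 + (16848 - 7652)/(11308 - 32517)) = 1/(((-3 - 7) - 152)**2 + (16848 - 7652)/(11308 - 32517)) = 1/((-10 - 152)**2 + 9196/(-21209)) = 1/((-162)**2 + 9196*(-1/21209)) = 1/(26244 - 9196/21209) = 1/(556599800/21209) = 21209/556599800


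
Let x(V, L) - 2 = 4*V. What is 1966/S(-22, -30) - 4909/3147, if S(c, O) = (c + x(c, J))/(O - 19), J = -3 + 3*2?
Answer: 50438821/56646 ≈ 890.42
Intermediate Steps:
J = 3 (J = -3 + 6 = 3)
x(V, L) = 2 + 4*V
S(c, O) = (2 + 5*c)/(-19 + O) (S(c, O) = (c + (2 + 4*c))/(O - 19) = (2 + 5*c)/(-19 + O))
1966/S(-22, -30) - 4909/3147 = 1966/(((2 + 5*(-22))/(-19 - 30))) - 4909/3147 = 1966/(((2 - 110)/(-49))) - 4909*1/3147 = 1966/((-1/49*(-108))) - 4909/3147 = 1966/(108/49) - 4909/3147 = 1966*(49/108) - 4909/3147 = 48167/54 - 4909/3147 = 50438821/56646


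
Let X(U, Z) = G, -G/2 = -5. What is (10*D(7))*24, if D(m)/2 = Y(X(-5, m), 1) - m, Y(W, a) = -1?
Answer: -3840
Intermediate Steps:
G = 10 (G = -2*(-5) = 10)
X(U, Z) = 10
D(m) = -2 - 2*m (D(m) = 2*(-1 - m) = -2 - 2*m)
(10*D(7))*24 = (10*(-2 - 2*7))*24 = (10*(-2 - 14))*24 = (10*(-16))*24 = -160*24 = -3840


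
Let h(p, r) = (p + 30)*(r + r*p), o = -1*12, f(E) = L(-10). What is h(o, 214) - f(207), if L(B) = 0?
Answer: -42372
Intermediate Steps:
f(E) = 0
o = -12
h(p, r) = (30 + p)*(r + p*r)
h(o, 214) - f(207) = 214*(30 + (-12)**2 + 31*(-12)) - 1*0 = 214*(30 + 144 - 372) + 0 = 214*(-198) + 0 = -42372 + 0 = -42372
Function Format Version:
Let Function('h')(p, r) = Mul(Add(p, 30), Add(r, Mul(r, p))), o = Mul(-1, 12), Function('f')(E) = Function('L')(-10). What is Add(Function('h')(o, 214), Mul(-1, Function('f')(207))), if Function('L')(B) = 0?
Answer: -42372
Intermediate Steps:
Function('f')(E) = 0
o = -12
Function('h')(p, r) = Mul(Add(30, p), Add(r, Mul(p, r)))
Add(Function('h')(o, 214), Mul(-1, Function('f')(207))) = Add(Mul(214, Add(30, Pow(-12, 2), Mul(31, -12))), Mul(-1, 0)) = Add(Mul(214, Add(30, 144, -372)), 0) = Add(Mul(214, -198), 0) = Add(-42372, 0) = -42372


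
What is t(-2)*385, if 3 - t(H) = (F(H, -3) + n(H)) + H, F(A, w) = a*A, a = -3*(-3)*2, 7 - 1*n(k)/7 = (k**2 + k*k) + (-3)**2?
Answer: 42735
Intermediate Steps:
n(k) = -14 - 14*k**2 (n(k) = 49 - 7*((k**2 + k*k) + (-3)**2) = 49 - 7*((k**2 + k**2) + 9) = 49 - 7*(2*k**2 + 9) = 49 - 7*(9 + 2*k**2) = 49 + (-63 - 14*k**2) = -14 - 14*k**2)
a = 18 (a = 9*2 = 18)
F(A, w) = 18*A
t(H) = 17 - 19*H + 14*H**2 (t(H) = 3 - ((18*H + (-14 - 14*H**2)) + H) = 3 - ((-14 - 14*H**2 + 18*H) + H) = 3 - (-14 - 14*H**2 + 19*H) = 3 + (14 - 19*H + 14*H**2) = 17 - 19*H + 14*H**2)
t(-2)*385 = (17 - 19*(-2) + 14*(-2)**2)*385 = (17 + 38 + 14*4)*385 = (17 + 38 + 56)*385 = 111*385 = 42735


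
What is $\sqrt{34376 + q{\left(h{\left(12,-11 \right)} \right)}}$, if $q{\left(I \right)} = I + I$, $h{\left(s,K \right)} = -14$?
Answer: $2 \sqrt{8587} \approx 185.33$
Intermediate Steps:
$q{\left(I \right)} = 2 I$
$\sqrt{34376 + q{\left(h{\left(12,-11 \right)} \right)}} = \sqrt{34376 + 2 \left(-14\right)} = \sqrt{34376 - 28} = \sqrt{34348} = 2 \sqrt{8587}$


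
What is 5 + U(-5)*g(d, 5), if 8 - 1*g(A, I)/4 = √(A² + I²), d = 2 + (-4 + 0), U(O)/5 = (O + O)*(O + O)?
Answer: 16005 - 2000*√29 ≈ 5234.7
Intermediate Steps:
U(O) = 20*O² (U(O) = 5*((O + O)*(O + O)) = 5*((2*O)*(2*O)) = 5*(4*O²) = 20*O²)
d = -2 (d = 2 - 4 = -2)
g(A, I) = 32 - 4*√(A² + I²)
5 + U(-5)*g(d, 5) = 5 + (20*(-5)²)*(32 - 4*√((-2)² + 5²)) = 5 + (20*25)*(32 - 4*√(4 + 25)) = 5 + 500*(32 - 4*√29) = 5 + (16000 - 2000*√29) = 16005 - 2000*√29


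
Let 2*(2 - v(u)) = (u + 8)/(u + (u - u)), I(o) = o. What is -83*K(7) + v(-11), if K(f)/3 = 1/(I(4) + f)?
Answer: -457/22 ≈ -20.773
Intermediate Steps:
v(u) = 2 - (8 + u)/(2*u) (v(u) = 2 - (u + 8)/(2*(u + (u - u))) = 2 - (8 + u)/(2*(u + 0)) = 2 - (8 + u)/(2*u))
K(f) = 3/(4 + f)
-83*K(7) + v(-11) = -249/(4 + 7) + (3/2 - 4/(-11)) = -249/11 + (3/2 - 4*(-1/11)) = -249/11 + (3/2 + 4/11) = -83*3/11 + 41/22 = -249/11 + 41/22 = -457/22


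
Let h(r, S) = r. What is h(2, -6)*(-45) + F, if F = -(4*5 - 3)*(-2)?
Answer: -56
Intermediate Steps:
F = 34 (F = -(20 - 3)*(-2) = -1*17*(-2) = -17*(-2) = 34)
h(2, -6)*(-45) + F = 2*(-45) + 34 = -90 + 34 = -56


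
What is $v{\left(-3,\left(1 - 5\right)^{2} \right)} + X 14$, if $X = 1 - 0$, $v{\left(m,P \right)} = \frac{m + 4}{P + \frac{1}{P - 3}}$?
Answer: $\frac{2939}{209} \approx 14.062$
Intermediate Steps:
$v{\left(m,P \right)} = \frac{4 + m}{P + \frac{1}{-3 + P}}$
$X = 1$ ($X = 1 + 0 = 1$)
$v{\left(-3,\left(1 - 5\right)^{2} \right)} + X 14 = \frac{-12 - -9 + 4 \left(1 - 5\right)^{2} + \left(1 - 5\right)^{2} \left(-3\right)}{1 + \left(\left(1 - 5\right)^{2}\right)^{2} - 3 \left(1 - 5\right)^{2}} + 1 \cdot 14 = \frac{-12 + 9 + 4 \left(-4\right)^{2} + \left(-4\right)^{2} \left(-3\right)}{1 + \left(\left(-4\right)^{2}\right)^{2} - 3 \left(-4\right)^{2}} + 14 = \frac{-12 + 9 + 4 \cdot 16 + 16 \left(-3\right)}{1 + 16^{2} - 48} + 14 = \frac{-12 + 9 + 64 - 48}{1 + 256 - 48} + 14 = \frac{1}{209} \cdot 13 + 14 = \frac{13}{209} + 14 = \frac{2939}{209}$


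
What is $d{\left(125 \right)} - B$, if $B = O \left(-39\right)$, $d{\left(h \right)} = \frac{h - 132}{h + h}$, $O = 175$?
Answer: $\frac{1706243}{250} \approx 6825.0$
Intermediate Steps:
$d{\left(h \right)} = \frac{-132 + h}{2 h}$
$B = -6825$ ($B = 175 \left(-39\right) = -6825$)
$d{\left(125 \right)} - B = \frac{-132 + 125}{2 \cdot 125} - -6825 = \frac{1}{2} \cdot \frac{1}{125} \left(-7\right) + 6825 = - \frac{7}{250} + 6825 = \frac{1706243}{250}$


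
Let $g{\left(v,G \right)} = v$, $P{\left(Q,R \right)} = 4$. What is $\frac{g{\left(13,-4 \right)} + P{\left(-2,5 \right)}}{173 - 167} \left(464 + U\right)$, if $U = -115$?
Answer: $\frac{5933}{6} \approx 988.83$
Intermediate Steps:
$\frac{g{\left(13,-4 \right)} + P{\left(-2,5 \right)}}{173 - 167} \left(464 + U\right) = \frac{13 + 4}{173 - 167} \left(464 - 115\right) = \frac{17}{6} \cdot 349 = \frac{5933}{6}$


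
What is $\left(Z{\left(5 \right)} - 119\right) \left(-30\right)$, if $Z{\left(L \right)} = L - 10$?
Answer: $3720$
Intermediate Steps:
$Z{\left(L \right)} = -10 + L$
$\left(Z{\left(5 \right)} - 119\right) \left(-30\right) = \left(\left(-10 + 5\right) - 119\right) \left(-30\right) = \left(-5 - 119\right) \left(-30\right) = \left(-124\right) \left(-30\right) = 3720$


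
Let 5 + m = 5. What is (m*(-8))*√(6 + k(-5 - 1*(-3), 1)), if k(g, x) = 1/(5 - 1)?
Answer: 0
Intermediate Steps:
m = 0 (m = -5 + 5 = 0)
k(g, x) = ¼ (k(g, x) = 1/4 = ¼)
(m*(-8))*√(6 + k(-5 - 1*(-3), 1)) = (0*(-8))*√(6 + ¼) = 0*√(25/4) = 0*(5/2) = 0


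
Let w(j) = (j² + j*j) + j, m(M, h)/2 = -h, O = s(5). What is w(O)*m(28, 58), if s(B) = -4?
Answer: -3248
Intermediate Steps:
O = -4
m(M, h) = -2*h (m(M, h) = 2*(-h) = -2*h)
w(j) = j + 2*j² (w(j) = (j² + j²) + j = 2*j² + j = j + 2*j²)
w(O)*m(28, 58) = (-4*(1 + 2*(-4)))*(-2*58) = -4*(1 - 8)*(-116) = -4*(-7)*(-116) = 28*(-116) = -3248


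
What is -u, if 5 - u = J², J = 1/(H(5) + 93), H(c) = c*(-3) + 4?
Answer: -33619/6724 ≈ -4.9998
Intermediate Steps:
H(c) = 4 - 3*c (H(c) = -3*c + 4 = 4 - 3*c)
J = 1/82 (J = 1/((4 - 3*5) + 93) = 1/((4 - 15) + 93) = 1/(-11 + 93) = 1/82 ≈ 0.012195)
u = 33619/6724 (u = 5 - (1/82)² = 5 - 1*1/6724 = 5 - 1/6724 = 33619/6724 ≈ 4.9998)
-u = -1*33619/6724 = -33619/6724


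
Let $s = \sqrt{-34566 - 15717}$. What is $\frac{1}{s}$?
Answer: $- \frac{i \sqrt{5587}}{16761} \approx - 0.0044595 i$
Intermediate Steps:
$s = 3 i \sqrt{5587}$ ($s = \sqrt{-50283} = 3 i \sqrt{5587} \approx 224.24 i$)
$\frac{1}{s} = \frac{1}{3 i \sqrt{5587}} = - \frac{i \sqrt{5587}}{16761}$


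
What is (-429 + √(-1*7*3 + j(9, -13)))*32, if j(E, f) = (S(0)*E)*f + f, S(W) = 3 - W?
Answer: -13728 + 32*I*√385 ≈ -13728.0 + 627.89*I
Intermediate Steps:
j(E, f) = f + 3*E*f (j(E, f) = ((3 - 1*0)*E)*f + f = ((3 + 0)*E)*f + f = (3*E)*f + f = 3*E*f + f = f + 3*E*f)
(-429 + √(-1*7*3 + j(9, -13)))*32 = (-429 + √(-1*7*3 - 13*(1 + 3*9)))*32 = (-429 + √(-7*3 - 13*(1 + 27)))*32 = (-429 + √(-21 - 13*28))*32 = (-429 + √(-21 - 364))*32 = (-429 + √(-385))*32 = (-429 + I*√385)*32 = -13728 + 32*I*√385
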